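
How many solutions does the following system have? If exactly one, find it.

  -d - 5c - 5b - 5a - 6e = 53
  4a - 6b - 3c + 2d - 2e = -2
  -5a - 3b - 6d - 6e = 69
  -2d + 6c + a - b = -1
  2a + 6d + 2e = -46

Row-reduce the augmented matrix:
R1 ← R1 / (-5).
R2 ← R2 − 4·R1.
R3 ← R3 + 5·R1.
R4 ← R4 − 1·R1.
R5 ← R5 − 2·R1.
R2 ← R2 / (-10).
R1 ← R1 − 1·R2.
R3 ← R3 − 2·R2.
R4 ← R4 + 2·R2.
R5 ← R5 + 2·R2.
R3 ← R3 / (18/5).
R1 ← R1 − 3/10·R3.
R2 ← R2 − 7/10·R3.
R4 ← R4 − 32/5·R3.
R5 ← R5 + 3/5·R3.
R4 ← R4 / (271/45).
R1 ← R1 − 43/60·R4.
R2 ← R2 − 29/36·R4.
R3 ← R3 + 119/90·R4.
R5 ← R5 − 137/30·R4.
R5 ← R5 / (-331/271).
R1 ← R1 − 177/542·R5.
R2 ← R2 − 325/542·R5.
R3 ← R3 − 51/271·R5.
R4 ← R4 − 116/271·R5.
Reading off the reduced rows gives a = -3, b = -2, c = -2, d = -6, e = -2.

a = -3, b = -2, c = -2, d = -6, e = -2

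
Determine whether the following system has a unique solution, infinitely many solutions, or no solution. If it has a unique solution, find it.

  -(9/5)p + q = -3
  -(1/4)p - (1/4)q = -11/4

p = 5, q = 6

Row-reduce the augmented matrix:
R1 ← R1 / (-9/5).
R2 ← R2 + 1/4·R1.
R2 ← R2 / (-7/18).
R1 ← R1 + 5/9·R2.
Reading off the reduced rows gives p = 5, q = 6.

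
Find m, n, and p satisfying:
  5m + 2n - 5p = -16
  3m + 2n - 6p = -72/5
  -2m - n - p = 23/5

m = -6/5, n = -3, p = 4/5

Row-reduce the augmented matrix:
R1 ← R1 / (5).
R2 ← R2 − 3·R1.
R3 ← R3 + 2·R1.
R2 ← R2 / (4/5).
R1 ← R1 − 2/5·R2.
R3 ← R3 + 1/5·R2.
R3 ← R3 / (-15/4).
R1 ← R1 − 1/2·R3.
R2 ← R2 + 15/4·R3.
Reading off the reduced rows gives m = -6/5, n = -3, p = 4/5.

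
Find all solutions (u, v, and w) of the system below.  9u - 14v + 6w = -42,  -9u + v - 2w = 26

Row-reduce:
R1 ← R1 / (9).
R2 ← R2 + 9·R1.
R2 ← R2 / (-13).
R1 ← R1 + 14/9·R2.
Rank is 2 with 3 unknowns, leaving w free.

infinitely many solutions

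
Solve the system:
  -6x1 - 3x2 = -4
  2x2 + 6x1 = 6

x1 = 5/3, x2 = -2

Row-reduce the augmented matrix:
R1 ← R1 / (-6).
R2 ← R2 − 6·R1.
R2 ← R2 / (-1).
R1 ← R1 − 1/2·R2.
Reading off the reduced rows gives x1 = 5/3, x2 = -2.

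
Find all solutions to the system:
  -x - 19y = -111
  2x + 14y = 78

x = -3, y = 6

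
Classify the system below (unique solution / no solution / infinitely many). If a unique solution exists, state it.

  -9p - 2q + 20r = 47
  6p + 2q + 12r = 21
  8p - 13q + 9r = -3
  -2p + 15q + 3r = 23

no solution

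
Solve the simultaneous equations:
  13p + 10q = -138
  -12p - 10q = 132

p = -6, q = -6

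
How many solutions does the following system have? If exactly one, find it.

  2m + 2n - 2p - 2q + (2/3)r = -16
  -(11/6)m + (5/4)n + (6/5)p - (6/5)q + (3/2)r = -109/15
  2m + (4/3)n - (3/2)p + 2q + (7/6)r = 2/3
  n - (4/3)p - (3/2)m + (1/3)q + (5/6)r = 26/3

Row-reduce:
R1 ← R1 / (2).
R2 ← R2 + 11/6·R1.
R3 ← R3 − 2·R1.
R4 ← R4 + 3/2·R1.
R2 ← R2 / (37/12).
R1 ← R1 − 1·R2.
R3 ← R3 + 2/3·R2.
R4 ← R4 − 5/2·R2.
R3 ← R3 / (403/1110).
R1 ← R1 + 147/185·R3.
R2 ← R2 + 38/185·R3.
R4 ← R4 + 515/222·R3.
R4 ← R4 / (54793/2418).
R1 ← R1 − 2943/403·R4.
R2 ← R2 − 366/403·R4.
R3 ← R3 − 3712/403·R4.
Rank is 4 with 5 unknowns, leaving r free.

infinitely many solutions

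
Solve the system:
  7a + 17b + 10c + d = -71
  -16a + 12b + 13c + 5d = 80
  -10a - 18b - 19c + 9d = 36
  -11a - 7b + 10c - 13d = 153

a = -5, b = -5, c = 5, d = -1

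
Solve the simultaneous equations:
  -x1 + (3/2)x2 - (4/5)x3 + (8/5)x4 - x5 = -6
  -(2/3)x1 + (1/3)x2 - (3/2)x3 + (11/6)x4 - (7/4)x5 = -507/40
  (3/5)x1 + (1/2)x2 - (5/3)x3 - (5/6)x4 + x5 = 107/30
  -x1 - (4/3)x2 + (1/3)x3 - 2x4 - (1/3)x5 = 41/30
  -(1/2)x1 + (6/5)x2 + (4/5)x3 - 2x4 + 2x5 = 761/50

x1 = 1, x2 = 13/5, x3 = 2, x4 = -3, x5 = 5/2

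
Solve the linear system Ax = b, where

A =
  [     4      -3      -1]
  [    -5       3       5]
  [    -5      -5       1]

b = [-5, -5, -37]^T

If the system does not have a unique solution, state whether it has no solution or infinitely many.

x_1 = 2, x_2 = 5, x_3 = -2

Row-reduce the augmented matrix:
R1 ← R1 / (4).
R2 ← R2 + 5·R1.
R3 ← R3 + 5·R1.
R2 ← R2 / (-3/4).
R1 ← R1 + 3/4·R2.
R3 ← R3 + 35/4·R2.
R3 ← R3 / (-44).
R1 ← R1 + 4·R3.
R2 ← R2 + 5·R3.
Reading off the reduced rows gives x_1 = 2, x_2 = 5, x_3 = -2.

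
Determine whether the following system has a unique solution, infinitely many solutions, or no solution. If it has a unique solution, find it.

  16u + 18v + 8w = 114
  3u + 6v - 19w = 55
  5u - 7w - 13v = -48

u = 2, v = 5, w = -1

Row-reduce the augmented matrix:
R1 ← R1 / (16).
R2 ← R2 − 3·R1.
R3 ← R3 − 5·R1.
R2 ← R2 / (21/8).
R1 ← R1 − 9/8·R2.
R3 ← R3 + 149/8·R2.
R3 ← R3 / (-3254/21).
R1 ← R1 − 65/7·R3.
R2 ← R2 + 164/21·R3.
Reading off the reduced rows gives u = 2, v = 5, w = -1.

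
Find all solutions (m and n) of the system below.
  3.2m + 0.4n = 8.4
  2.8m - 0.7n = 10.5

Row-reduce the augmented matrix:
R1 ← R1 / (16/5).
R2 ← R2 − 14/5·R1.
R2 ← R2 / (-21/20).
R1 ← R1 − 1/8·R2.
Reading off the reduced rows gives m = 3, n = -3.

m = 3, n = -3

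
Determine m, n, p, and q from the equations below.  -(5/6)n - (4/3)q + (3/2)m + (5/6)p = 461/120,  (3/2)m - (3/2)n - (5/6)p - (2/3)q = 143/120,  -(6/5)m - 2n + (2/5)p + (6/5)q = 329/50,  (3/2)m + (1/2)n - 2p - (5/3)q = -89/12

m = 0, n = -5/2, p = 11/4, q = 2/5

Row-reduce the augmented matrix:
R1 ← R1 / (3/2).
R2 ← R2 − 3/2·R1.
R3 ← R3 + 6/5·R1.
R4 ← R4 − 3/2·R1.
R2 ← R2 / (-2/3).
R1 ← R1 + 5/9·R2.
R3 ← R3 + 8/3·R2.
R4 ← R4 − 4/3·R2.
R3 ← R3 / (116/15).
R1 ← R1 − 35/18·R3.
R2 ← R2 − 5/2·R3.
R4 ← R4 + 37/6·R3.
R4 ← R4 / (-355/348).
R1 ← R1 + 281/348·R4.
R2 ← R2 + 21/116·R4.
R3 ← R3 + 19/58·R4.
Reading off the reduced rows gives m = 0, n = -5/2, p = 11/4, q = 2/5.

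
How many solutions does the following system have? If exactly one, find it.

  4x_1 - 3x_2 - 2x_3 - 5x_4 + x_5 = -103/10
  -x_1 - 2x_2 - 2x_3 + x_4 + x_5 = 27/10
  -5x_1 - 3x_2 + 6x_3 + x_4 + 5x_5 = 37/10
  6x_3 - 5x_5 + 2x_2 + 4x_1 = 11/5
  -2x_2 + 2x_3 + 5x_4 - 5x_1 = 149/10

x_1 = -1, x_2 = -1, x_3 = 1/5, x_4 = 3/2, x_5 = -7/5

Row-reduce the augmented matrix:
R1 ← R1 / (4).
R2 ← R2 + 1·R1.
R3 ← R3 + 5·R1.
R4 ← R4 − 4·R1.
R5 ← R5 + 5·R1.
R2 ← R2 / (-11/4).
R1 ← R1 + 3/4·R2.
R3 ← R3 + 27/4·R2.
R4 ← R4 − 5·R2.
R5 ← R5 + 23/4·R2.
R3 ← R3 / (106/11).
R1 ← R1 − 2/11·R3.
R2 ← R2 − 10/11·R3.
R4 ← R4 − 38/11·R3.
R5 ← R5 − 52/11·R3.
R4 ← R4 / (329/53).
R1 ← R1 + 58/53·R4.
R2 ← R2 − 28/53·R4.
R3 ← R3 + 51/106·R4.
R5 ← R5 − 82/53·R4.
R5 ← R5 / (-563/329).
R1 ← R1 + 332/329·R5.
R2 ← R2 + 16/47·R5.
R3 ← R3 + 31/658·R5.
R4 ← R4 + 258/329·R5.
Reading off the reduced rows gives x_1 = -1, x_2 = -1, x_3 = 1/5, x_4 = 3/2, x_5 = -7/5.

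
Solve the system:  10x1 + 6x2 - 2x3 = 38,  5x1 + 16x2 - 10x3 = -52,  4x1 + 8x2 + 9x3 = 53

Row-reduce the augmented matrix:
R1 ← R1 / (10).
R2 ← R2 − 5·R1.
R3 ← R3 − 4·R1.
R2 ← R2 / (13).
R1 ← R1 − 3/5·R2.
R3 ← R3 − 28/5·R2.
R3 ← R3 / (889/65).
R1 ← R1 − 14/65·R3.
R2 ← R2 + 9/13·R3.
Reading off the reduced rows gives x1 = 6, x2 = -2, x3 = 5.

x1 = 6, x2 = -2, x3 = 5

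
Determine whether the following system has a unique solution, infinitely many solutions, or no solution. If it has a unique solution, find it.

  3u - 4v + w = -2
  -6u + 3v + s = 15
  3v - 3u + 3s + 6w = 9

Row-reduce:
R1 ← R1 / (3).
R2 ← R2 + 6·R1.
R3 ← R3 + 3·R1.
R2 ← R2 / (-5).
R1 ← R1 + 4/3·R2.
R3 ← R3 + 1·R2.
R3 ← R3 / (33/5).
R1 ← R1 + 1/5·R3.
R2 ← R2 + 2/5·R3.
Rank is 3 with 4 unknowns, leaving s free.

infinitely many solutions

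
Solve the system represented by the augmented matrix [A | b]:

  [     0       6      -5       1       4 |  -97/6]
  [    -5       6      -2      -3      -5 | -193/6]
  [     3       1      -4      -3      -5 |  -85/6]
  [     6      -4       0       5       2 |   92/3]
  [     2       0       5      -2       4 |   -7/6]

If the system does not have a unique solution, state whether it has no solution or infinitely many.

x_1 = 1/2, x_2 = -3, x_3 = 1/2, x_4 = 3, x_5 = 1/3

Row-reduce the augmented matrix:
Swap R1 and R2.
R1 ← R1 / (-5).
R3 ← R3 − 3·R1.
R4 ← R4 − 6·R1.
R5 ← R5 − 2·R1.
R2 ← R2 / (6).
R1 ← R1 + 6/5·R2.
R3 ← R3 − 23/5·R2.
R4 ← R4 − 16/5·R2.
R5 ← R5 − 12/5·R2.
R3 ← R3 / (-41/30).
R1 ← R1 + 3/5·R3.
R2 ← R2 + 5/6·R3.
R4 ← R4 − 4/15·R3.
R5 ← R5 − 31/5·R3.
R4 ← R4 / (-9/41).
R1 ← R1 − 133/41·R4.
R2 ← R2 − 146/41·R4.
R3 ← R3 − 167/41·R4.
R5 ← R5 + 1183/41·R4.
R5 ← R5 / (9362/9).
R1 ← R1 + 1043/9·R5.
R2 ← R2 + 1144/9·R5.
R3 ← R3 + 1312/9·R5.
R4 ← R4 − 340/9·R5.
Reading off the reduced rows gives x_1 = 1/2, x_2 = -3, x_3 = 1/2, x_4 = 3, x_5 = 1/3.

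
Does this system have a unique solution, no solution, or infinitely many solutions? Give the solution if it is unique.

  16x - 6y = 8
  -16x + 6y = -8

Row-reduce:
R1 ← R1 / (16).
R2 ← R2 + 16·R1.
Rank is 1 with 2 unknowns, leaving y free.

infinitely many solutions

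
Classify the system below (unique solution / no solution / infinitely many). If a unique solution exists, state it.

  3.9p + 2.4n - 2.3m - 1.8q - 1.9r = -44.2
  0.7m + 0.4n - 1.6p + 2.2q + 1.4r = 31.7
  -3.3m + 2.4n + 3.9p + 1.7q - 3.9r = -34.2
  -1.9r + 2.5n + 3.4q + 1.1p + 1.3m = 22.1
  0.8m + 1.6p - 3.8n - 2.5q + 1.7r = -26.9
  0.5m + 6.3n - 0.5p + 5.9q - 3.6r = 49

m = 5, n = 3, p = -6, q = 6, r = 3

Row-reduce the augmented matrix:
R1 ← R1 / (-23/10).
R2 ← R2 − 7/10·R1.
R3 ← R3 + 33/10·R1.
R4 ← R4 − 13/10·R1.
R5 ← R5 − 4/5·R1.
R6 ← R6 − 1/2·R1.
R2 ← R2 / (26/23).
R1 ← R1 + 24/23·R2.
R3 ← R3 + 24/23·R2.
R4 ← R4 − 887/230·R2.
R5 ← R5 + 341/115·R2.
R6 ← R6 − 1569/230·R2.
R3 ← R3 / (-27/13).
R1 ← R1 + 27/13·R3.
R2 ← R2 + 19/52·R3.
R4 ← R4 − 2451/520·R3.
R5 ← R5 − 487/260·R3.
R6 ← R6 − 1477/520·R3.
R4 ← R4 / (7147/720).
R1 ← R1 + 7/2·R4.
R2 ← R2 − 95/216·R4.
R3 ← R3 + 151/54·R4.
R5 ← R5 − 6961/1080·R4.
R6 ← R6 − 7519/2160·R4.
R5 ← R5 / (366713/51050).
R1 ← R1 + 1886/5105·R5.
R2 ← R2 − 5604/5105·R5.
R3 ← R3 + 8643/5105·R5.
R4 ← R4 + 3456/5105·R5.
R6 ← R6 + 366713/51050·R5.
R6 reduces to 0 = 0, so the extra equation is consistent.
Reading off the reduced rows gives m = 5, n = 3, p = -6, q = 6, r = 3.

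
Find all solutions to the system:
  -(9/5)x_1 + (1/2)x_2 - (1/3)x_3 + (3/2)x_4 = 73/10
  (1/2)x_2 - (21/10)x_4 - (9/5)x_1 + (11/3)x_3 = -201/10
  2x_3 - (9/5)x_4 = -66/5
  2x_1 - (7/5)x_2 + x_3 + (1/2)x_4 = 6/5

Row-reduce:
R1 ← R1 / (-9/5).
R2 ← R2 + 9/5·R1.
R4 ← R4 − 2·R1.
Swap R2 and R4.
R2 ← R2 / (-38/45).
R1 ← R1 + 5/18·R2.
R3 ← R3 / (2).
R1 ← R1 + 5/228·R3.
R2 ← R2 + 85/114·R3.
R4 ← R4 − 4·R3.
Row 4 reduces to 0 = -1, a contradiction. The system is inconsistent.

no solution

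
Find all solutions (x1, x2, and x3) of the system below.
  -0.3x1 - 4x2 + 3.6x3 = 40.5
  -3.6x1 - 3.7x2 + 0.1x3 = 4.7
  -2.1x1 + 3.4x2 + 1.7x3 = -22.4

x1 = 5, x2 = -6, x3 = 5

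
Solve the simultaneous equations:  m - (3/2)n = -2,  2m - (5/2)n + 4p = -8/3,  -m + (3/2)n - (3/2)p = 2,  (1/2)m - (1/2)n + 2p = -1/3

m = 2, n = 8/3, p = 0

Row-reduce the augmented matrix:
R2 ← R2 − 2·R1.
R3 ← R3 + 1·R1.
R4 ← R4 − 1/2·R1.
R2 ← R2 / (1/2).
R1 ← R1 + 3/2·R2.
R4 ← R4 − 1/4·R2.
R3 ← R3 / (-3/2).
R1 ← R1 − 12·R3.
R2 ← R2 − 8·R3.
R4 reduces to 0 = 0, so the extra equation is consistent.
Reading off the reduced rows gives m = 2, n = 8/3, p = 0.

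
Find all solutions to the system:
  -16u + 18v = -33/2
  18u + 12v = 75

u = 3, v = 7/4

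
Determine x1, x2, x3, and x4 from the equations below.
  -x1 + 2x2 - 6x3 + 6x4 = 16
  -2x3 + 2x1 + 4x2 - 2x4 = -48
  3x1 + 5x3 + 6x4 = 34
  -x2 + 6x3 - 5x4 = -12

x1 = -4, x2 = -6, x3 = 2, x4 = 6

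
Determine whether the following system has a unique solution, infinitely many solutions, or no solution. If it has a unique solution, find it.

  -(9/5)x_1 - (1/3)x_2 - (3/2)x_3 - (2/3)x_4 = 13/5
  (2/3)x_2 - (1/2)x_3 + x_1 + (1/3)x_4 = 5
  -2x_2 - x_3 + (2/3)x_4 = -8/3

Row-reduce:
R1 ← R1 / (-9/5).
R2 ← R2 − 1·R1.
R2 ← R2 / (13/27).
R1 ← R1 − 5/27·R2.
R3 ← R3 + 2·R2.
R3 ← R3 / (-85/13).
R1 ← R1 − 35/26·R3.
R2 ← R2 + 36/13·R3.
Rank is 3 with 4 unknowns, leaving x_4 free.

infinitely many solutions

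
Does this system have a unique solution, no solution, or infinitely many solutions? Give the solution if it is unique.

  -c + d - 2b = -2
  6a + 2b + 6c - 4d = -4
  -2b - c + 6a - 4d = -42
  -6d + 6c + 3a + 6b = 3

a = -5, b = -1, c = 6, d = 2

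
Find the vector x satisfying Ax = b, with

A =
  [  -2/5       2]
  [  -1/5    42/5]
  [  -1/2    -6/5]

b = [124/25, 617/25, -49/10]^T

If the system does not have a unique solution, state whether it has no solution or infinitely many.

Row-reduce the augmented matrix:
R1 ← R1 / (-2/5).
R2 ← R2 + 1/5·R1.
R3 ← R3 + 1/2·R1.
R2 ← R2 / (37/5).
R1 ← R1 + 5·R2.
R3 ← R3 + 37/10·R2.
R3 reduces to 0 = 0, so the extra equation is consistent.
Reading off the reduced rows gives x_1 = 13/5, x_2 = 3.

x_1 = 13/5, x_2 = 3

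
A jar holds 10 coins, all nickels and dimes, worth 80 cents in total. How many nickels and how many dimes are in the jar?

Let n = nickels, d = dimes.
  n + d = 10
  10d + 5n = 80
From equation 1: n = 10 − d.
Substitute into equation 2 and solve: d = 6.
Then n = 4.

nickels: 4, dimes: 6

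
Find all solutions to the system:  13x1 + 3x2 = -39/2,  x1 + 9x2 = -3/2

x1 = -3/2, x2 = 0

From equation 2: x1 = -3/2 − 9·x2.
Substitute into equation 1 and solve: x2 = 0.
Then x1 = -3/2.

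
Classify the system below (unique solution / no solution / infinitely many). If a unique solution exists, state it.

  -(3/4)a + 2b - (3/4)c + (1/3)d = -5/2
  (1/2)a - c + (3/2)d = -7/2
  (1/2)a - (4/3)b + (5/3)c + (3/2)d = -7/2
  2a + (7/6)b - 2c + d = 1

a = 2, b = 0, c = 0, d = -3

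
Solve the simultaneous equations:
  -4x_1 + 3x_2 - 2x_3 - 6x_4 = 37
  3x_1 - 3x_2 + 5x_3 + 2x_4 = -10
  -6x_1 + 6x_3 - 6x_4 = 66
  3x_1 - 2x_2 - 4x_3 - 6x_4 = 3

x_1 = -5, x_2 = -1, x_3 = 2, x_4 = -4

Row-reduce the augmented matrix:
R1 ← R1 / (-4).
R2 ← R2 − 3·R1.
R3 ← R3 + 6·R1.
R4 ← R4 − 3·R1.
R2 ← R2 / (-3/4).
R1 ← R1 + 3/4·R2.
R3 ← R3 + 9/2·R2.
R4 ← R4 − 1/4·R2.
R3 ← R3 / (-12).
R1 ← R1 + 3·R3.
R2 ← R2 + 14/3·R3.
R4 ← R4 + 13/3·R3.
R4 ← R4 / (-107/6).
R1 ← R1 + 1/2·R4.
R2 ← R2 + 11/3·R4.
R3 ← R3 + 3/2·R4.
Reading off the reduced rows gives x_1 = -5, x_2 = -1, x_3 = 2, x_4 = -4.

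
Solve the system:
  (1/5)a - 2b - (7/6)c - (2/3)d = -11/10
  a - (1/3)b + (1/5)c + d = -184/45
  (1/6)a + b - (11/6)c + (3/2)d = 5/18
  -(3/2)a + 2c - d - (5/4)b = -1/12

a = -4/3, b = 5/3, c = -1, d = -2

Row-reduce the augmented matrix:
R1 ← R1 / (1/5).
R2 ← R2 − 1·R1.
R3 ← R3 − 1/6·R1.
R4 ← R4 + 3/2·R1.
R2 ← R2 / (29/3).
R1 ← R1 + 10·R2.
R3 ← R3 − 8/3·R2.
R4 ← R4 + 65/4·R2.
R3 ← R3 / (-13183/5220).
R1 ← R1 − 71/174·R3.
R2 ← R2 − 181/290·R3.
R4 ← R4 − 787/232·R3.
R4 ← R4 / (64329/26366).
R1 ← R1 − 16985/13183·R4.
R2 ← R2 − 8712/13183·R4.
R3 ← R3 + 4490/13183·R4.
Reading off the reduced rows gives a = -4/3, b = 5/3, c = -1, d = -2.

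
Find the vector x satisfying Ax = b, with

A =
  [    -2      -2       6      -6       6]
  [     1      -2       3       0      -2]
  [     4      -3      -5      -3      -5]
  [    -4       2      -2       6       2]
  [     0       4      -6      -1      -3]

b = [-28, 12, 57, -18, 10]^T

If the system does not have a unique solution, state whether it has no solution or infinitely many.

x_1 = -1, x_2 = -6, x_3 = -3, x_4 = -1, x_5 = -5

Row-reduce the augmented matrix:
R1 ← R1 / (-2).
R2 ← R2 − 1·R1.
R3 ← R3 − 4·R1.
R4 ← R4 + 4·R1.
R2 ← R2 / (-3).
R1 ← R1 − 1·R2.
R3 ← R3 + 7·R2.
R4 ← R4 − 6·R2.
R5 ← R5 − 4·R2.
R3 ← R3 / (-7).
R1 ← R1 + 1·R3.
R2 ← R2 + 2·R3.
R4 ← R4 + 2·R3.
R5 ← R5 − 2·R3.
R4 ← R4 / (100/7).
R1 ← R1 − 22/7·R4.
R2 ← R2 − 23/7·R4.
R3 ← R3 − 8/7·R4.
R5 ← R5 + 51/7·R4.
R5 ← R5 / (-382/75).
R1 ← R1 + 32/25·R5.
R2 ← R2 − 12/25·R5.
R3 ← R3 − 2/25·R5.
R4 ← R4 + 49/75·R5.
Reading off the reduced rows gives x_1 = -1, x_2 = -6, x_3 = -3, x_4 = -1, x_5 = -5.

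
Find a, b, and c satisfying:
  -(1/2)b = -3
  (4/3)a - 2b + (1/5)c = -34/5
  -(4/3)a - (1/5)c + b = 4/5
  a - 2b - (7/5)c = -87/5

Row-reduce the augmented matrix:
Swap R1 and R2.
R1 ← R1 / (4/3).
R3 ← R3 + 4/3·R1.
R4 ← R4 − 1·R1.
R2 ← R2 / (-1/2).
R1 ← R1 + 3/2·R2.
R3 ← R3 + 1·R2.
R4 ← R4 + 1/2·R2.
Swap R3 and R4.
R3 ← R3 / (-31/20).
R1 ← R1 − 3/20·R3.
R4 reduces to 0 = 0, so the extra equation is consistent.
Reading off the reduced rows gives a = 3, b = 6, c = 6.

a = 3, b = 6, c = 6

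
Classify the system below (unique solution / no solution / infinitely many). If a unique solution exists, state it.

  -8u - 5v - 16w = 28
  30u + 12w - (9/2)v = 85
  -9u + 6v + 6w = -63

Row-reduce:
R1 ← R1 / (-8).
R2 ← R2 − 30·R1.
R3 ← R3 + 9·R1.
R2 ← R2 / (-93/4).
R1 ← R1 − 5/8·R2.
R3 ← R3 − 93/8·R2.
Row 3 reduces to 0 = 1/2, a contradiction. The system is inconsistent.

no solution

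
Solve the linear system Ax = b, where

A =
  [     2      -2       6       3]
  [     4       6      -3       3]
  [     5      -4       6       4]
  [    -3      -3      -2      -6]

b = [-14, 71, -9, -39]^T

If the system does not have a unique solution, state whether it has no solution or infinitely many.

x_1 = 5, x_2 = 6, x_3 = -3, x_4 = 2

Row-reduce the augmented matrix:
R1 ← R1 / (2).
R2 ← R2 − 4·R1.
R3 ← R3 − 5·R1.
R4 ← R4 + 3·R1.
R2 ← R2 / (10).
R1 ← R1 + 1·R2.
R3 ← R3 − 1·R2.
R4 ← R4 + 6·R2.
R3 ← R3 / (-15/2).
R1 ← R1 − 3/2·R3.
R2 ← R2 + 3/2·R3.
R4 ← R4 + 2·R3.
R4 ← R4 / (-367/150).
R1 ← R1 − 14/25·R4.
R2 ← R2 − 17/50·R4.
R3 ← R3 − 32/75·R4.
Reading off the reduced rows gives x_1 = 5, x_2 = 6, x_3 = -3, x_4 = 2.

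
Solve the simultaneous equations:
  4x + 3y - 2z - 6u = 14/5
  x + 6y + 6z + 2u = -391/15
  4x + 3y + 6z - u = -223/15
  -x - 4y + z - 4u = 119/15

Row-reduce the augmented matrix:
R1 ← R1 / (4).
R2 ← R2 − 1·R1.
R3 ← R3 − 4·R1.
R4 ← R4 + 1·R1.
R2 ← R2 / (21/4).
R1 ← R1 − 3/4·R2.
R4 ← R4 + 13/4·R2.
R3 ← R3 / (8).
R1 ← R1 + 10/7·R3.
R2 ← R2 − 26/21·R3.
R4 ← R4 − 95/21·R3.
R4 ← R4 / (-345/56).
R1 ← R1 + 31/28·R4.
R2 ← R2 + 3/28·R4.
R3 ← R3 − 5/8·R4.
Reading off the reduced rows gives x = 1, y = -12/5, z = -2, u = -1/3.

x = 1, y = -12/5, z = -2, u = -1/3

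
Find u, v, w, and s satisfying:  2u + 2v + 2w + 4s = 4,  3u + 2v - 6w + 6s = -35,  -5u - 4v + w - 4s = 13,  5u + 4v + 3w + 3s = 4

u = -5, v = 5, w = 4, s = -1

Row-reduce the augmented matrix:
R1 ← R1 / (2).
R2 ← R2 − 3·R1.
R3 ← R3 + 5·R1.
R4 ← R4 − 5·R1.
R2 ← R2 / (-1).
R1 ← R1 − 1·R2.
R3 ← R3 − 1·R2.
R4 ← R4 + 1·R2.
R3 ← R3 / (-3).
R1 ← R1 + 8·R3.
R2 ← R2 − 9·R3.
R4 ← R4 − 7·R3.
R4 ← R4 / (7).
R1 ← R1 + 14·R4.
R2 ← R2 − 18·R4.
R3 ← R3 + 2·R4.
Reading off the reduced rows gives u = -5, v = 5, w = 4, s = -1.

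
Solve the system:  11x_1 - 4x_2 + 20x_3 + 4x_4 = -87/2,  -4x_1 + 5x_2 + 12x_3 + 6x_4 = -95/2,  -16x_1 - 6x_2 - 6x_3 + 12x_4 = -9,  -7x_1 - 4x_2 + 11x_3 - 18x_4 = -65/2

x_1 = 3/2, x_2 = -1/2, x_3 = -3, x_4 = -1/2

Row-reduce the augmented matrix:
R1 ← R1 / (11).
R2 ← R2 + 4·R1.
R3 ← R3 + 16·R1.
R4 ← R4 + 7·R1.
R2 ← R2 / (39/11).
R1 ← R1 + 4/11·R2.
R3 ← R3 + 130/11·R2.
R4 ← R4 + 72/11·R2.
R3 ← R3 / (262/3).
R1 ← R1 − 148/39·R3.
R2 ← R2 − 212/39·R3.
R4 ← R4 − 771/13·R3.
R4 ← R4 / (-52226/1703).
R1 ← R1 + 1236/1703·R4.
R2 ← R2 + 942/1703·R4.
R3 ← R3 − 64/131·R4.
Reading off the reduced rows gives x_1 = 3/2, x_2 = -1/2, x_3 = -3, x_4 = -1/2.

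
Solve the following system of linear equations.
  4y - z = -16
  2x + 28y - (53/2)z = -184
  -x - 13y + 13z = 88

infinitely many solutions

Row-reduce:
Swap R1 and R2.
R1 ← R1 / (2).
R3 ← R3 + 1·R1.
R2 ← R2 / (4).
R1 ← R1 − 14·R2.
R3 ← R3 − 1·R2.
Rank is 2 with 3 unknowns, leaving z free.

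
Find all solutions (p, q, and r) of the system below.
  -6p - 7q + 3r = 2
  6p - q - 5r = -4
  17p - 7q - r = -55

p = -3, q = 1, r = -3

Row-reduce the augmented matrix:
R1 ← R1 / (-6).
R2 ← R2 − 6·R1.
R3 ← R3 − 17·R1.
R2 ← R2 / (-8).
R1 ← R1 − 7/6·R2.
R3 ← R3 + 161/6·R2.
R3 ← R3 / (341/24).
R1 ← R1 + 19/24·R3.
R2 ← R2 − 1/4·R3.
Reading off the reduced rows gives p = -3, q = 1, r = -3.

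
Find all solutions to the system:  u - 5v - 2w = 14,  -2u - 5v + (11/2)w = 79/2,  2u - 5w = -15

Row-reduce:
R2 ← R2 + 2·R1.
R3 ← R3 − 2·R1.
R2 ← R2 / (-15).
R1 ← R1 + 5·R2.
R3 ← R3 − 10·R2.
Row 3 reduces to 0 = 2, a contradiction. The system is inconsistent.

no solution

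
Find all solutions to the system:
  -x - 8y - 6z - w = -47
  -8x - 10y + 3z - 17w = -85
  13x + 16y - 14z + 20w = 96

infinitely many solutions

Row-reduce:
R1 ← R1 / (-1).
R2 ← R2 + 8·R1.
R3 ← R3 − 13·R1.
R2 ← R2 / (54).
R1 ← R1 − 8·R2.
R3 ← R3 + 88·R2.
R3 ← R3 / (-80/9).
R1 ← R1 + 14/9·R3.
R2 ← R2 − 17/18·R3.
Rank is 3 with 4 unknowns, leaving w free.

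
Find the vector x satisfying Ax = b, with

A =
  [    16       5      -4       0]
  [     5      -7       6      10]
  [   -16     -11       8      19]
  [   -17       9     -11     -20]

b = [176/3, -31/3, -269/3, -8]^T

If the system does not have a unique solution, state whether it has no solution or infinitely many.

x_1 = 3, x_2 = 4/3, x_3 = -1, x_4 = -1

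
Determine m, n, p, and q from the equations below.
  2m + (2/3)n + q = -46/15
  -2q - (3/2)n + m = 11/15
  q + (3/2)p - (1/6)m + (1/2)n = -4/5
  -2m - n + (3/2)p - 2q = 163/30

Row-reduce the augmented matrix:
R1 ← R1 / (2).
R2 ← R2 − 1·R1.
R3 ← R3 + 1/6·R1.
R4 ← R4 + 2·R1.
R2 ← R2 / (-11/6).
R1 ← R1 − 1/3·R2.
R3 ← R3 − 5/9·R2.
R4 ← R4 + 1/3·R2.
R3 ← R3 / (3/2).
R4 ← R4 − 3/2·R3.
R4 ← R4 / (-115/132).
R1 ← R1 − 1/22·R4.
R2 ← R2 − 15/11·R4.
R3 ← R3 − 43/198·R4.
Reading off the reduced rows gives m = -1, n = 12/5, p = 1/3, q = -8/3.

m = -1, n = 12/5, p = 1/3, q = -8/3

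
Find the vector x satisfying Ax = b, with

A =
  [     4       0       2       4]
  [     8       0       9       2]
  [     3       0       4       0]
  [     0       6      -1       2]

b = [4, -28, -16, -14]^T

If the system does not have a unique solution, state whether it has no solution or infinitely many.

no solution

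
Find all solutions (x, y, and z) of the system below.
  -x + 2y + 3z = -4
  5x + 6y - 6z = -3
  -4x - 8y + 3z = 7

infinitely many solutions

Row-reduce:
R1 ← R1 / (-1).
R2 ← R2 − 5·R1.
R3 ← R3 + 4·R1.
R2 ← R2 / (16).
R1 ← R1 + 2·R2.
R3 ← R3 + 16·R2.
Rank is 2 with 3 unknowns, leaving z free.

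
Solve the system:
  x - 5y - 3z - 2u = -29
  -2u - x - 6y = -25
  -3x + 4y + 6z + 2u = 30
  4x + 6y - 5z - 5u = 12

no solution

Row-reduce:
R2 ← R2 + 1·R1.
R3 ← R3 + 3·R1.
R4 ← R4 − 4·R1.
R2 ← R2 / (-11).
R1 ← R1 + 5·R2.
R3 ← R3 + 11·R2.
R4 ← R4 − 26·R2.
Swap R3 and R4.
R3 ← R3 / (-1/11).
R1 ← R1 + 18/11·R3.
R2 ← R2 − 3/11·R3.
Row 4 reduces to 0 = -3, a contradiction. The system is inconsistent.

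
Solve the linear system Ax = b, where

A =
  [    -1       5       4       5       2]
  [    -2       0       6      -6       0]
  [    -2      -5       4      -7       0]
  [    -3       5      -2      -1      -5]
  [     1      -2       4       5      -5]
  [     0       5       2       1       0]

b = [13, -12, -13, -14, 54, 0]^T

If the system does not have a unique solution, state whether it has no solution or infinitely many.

no solution

Row-reduce:
R1 ← R1 / (-1).
R2 ← R2 + 2·R1.
R3 ← R3 + 2·R1.
R4 ← R4 + 3·R1.
R5 ← R5 − 1·R1.
R2 ← R2 / (-10).
R1 ← R1 + 5·R2.
R3 ← R3 + 15·R2.
R4 ← R4 + 10·R2.
R5 ← R5 − 3·R2.
R6 ← R6 − 5·R2.
R3 ← R3 / (-1).
R1 ← R1 + 3·R3.
R2 ← R2 − 1/5·R3.
R4 ← R4 + 12·R3.
R5 ← R5 − 37/5·R3.
R6 ← R6 − 1·R3.
R4 ← R4 / (-84).
R1 ← R1 + 18·R4.
R2 ← R2 − 3·R4.
R3 ← R3 + 7·R4.
R5 ← R5 − 57·R4.
R5 ← R5 / (-1461/140).
R1 ← R1 − 9/14·R5.
R2 ← R2 + 43/140·R5.
R3 ← R3 − 7/12·R5.
R4 ← R4 − 31/84·R5.
Row 6 reduces to 0 = -1, a contradiction. The system is inconsistent.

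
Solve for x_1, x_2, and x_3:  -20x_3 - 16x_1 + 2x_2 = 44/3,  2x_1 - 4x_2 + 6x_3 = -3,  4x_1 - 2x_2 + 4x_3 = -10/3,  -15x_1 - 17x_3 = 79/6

Row-reduce the augmented matrix:
R1 ← R1 / (-16).
R2 ← R2 − 2·R1.
R3 ← R3 − 4·R1.
R4 ← R4 + 15·R1.
R2 ← R2 / (-15/4).
R1 ← R1 + 1/8·R2.
R3 ← R3 + 3/2·R2.
R4 ← R4 + 15/8·R2.
R3 ← R3 / (-12/5).
R1 ← R1 − 17/15·R3.
R2 ← R2 + 14/15·R3.
R4 reduces to 0 = 0, so the extra equation is consistent.
Reading off the reduced rows gives x_1 = -1/2, x_2 = 0, x_3 = -1/3.

x_1 = -1/2, x_2 = 0, x_3 = -1/3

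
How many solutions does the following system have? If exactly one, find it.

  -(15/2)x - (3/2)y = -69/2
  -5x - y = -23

Row-reduce:
R1 ← R1 / (-15/2).
R2 ← R2 + 5·R1.
Rank is 1 with 2 unknowns, leaving y free.

infinitely many solutions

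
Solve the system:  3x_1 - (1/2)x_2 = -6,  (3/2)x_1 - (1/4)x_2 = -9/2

Row-reduce:
R1 ← R1 / (3).
R2 ← R2 − 3/2·R1.
Row 2 reduces to 0 = -3/2, a contradiction. The system is inconsistent.

no solution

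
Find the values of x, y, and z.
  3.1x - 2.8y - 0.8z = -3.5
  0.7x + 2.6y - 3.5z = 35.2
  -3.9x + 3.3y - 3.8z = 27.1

Row-reduce the augmented matrix:
R1 ← R1 / (31/10).
R2 ← R2 − 7/10·R1.
R3 ← R3 + 39/10·R1.
R2 ← R2 / (501/155).
R1 ← R1 + 28/31·R2.
R3 ← R3 + 69/310·R2.
R3 ← R3 / (-16817/3340).
R1 ← R1 + 198/167·R3.
R2 ← R2 + 343/334·R3.
Reading off the reduced rows gives x = 3, y = 6, z = -5.

x = 3, y = 6, z = -5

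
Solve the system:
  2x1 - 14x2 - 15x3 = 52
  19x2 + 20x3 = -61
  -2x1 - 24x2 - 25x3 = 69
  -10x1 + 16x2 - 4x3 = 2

no solution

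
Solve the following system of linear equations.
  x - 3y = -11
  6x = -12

x = -2, y = 3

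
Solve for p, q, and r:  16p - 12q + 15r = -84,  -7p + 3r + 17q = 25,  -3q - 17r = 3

p = -6, q = -1, r = 0

Row-reduce the augmented matrix:
R1 ← R1 / (16).
R2 ← R2 + 7·R1.
R2 ← R2 / (47/4).
R1 ← R1 + 3/4·R2.
R3 ← R3 + 3·R2.
R3 ← R3 / (-2737/188).
R1 ← R1 − 291/188·R3.
R2 ← R2 − 153/188·R3.
Reading off the reduced rows gives p = -6, q = -1, r = 0.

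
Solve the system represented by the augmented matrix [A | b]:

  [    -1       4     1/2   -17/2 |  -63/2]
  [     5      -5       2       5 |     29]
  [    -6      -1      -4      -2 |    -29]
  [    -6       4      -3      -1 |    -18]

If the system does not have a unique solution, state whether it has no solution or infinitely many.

no solution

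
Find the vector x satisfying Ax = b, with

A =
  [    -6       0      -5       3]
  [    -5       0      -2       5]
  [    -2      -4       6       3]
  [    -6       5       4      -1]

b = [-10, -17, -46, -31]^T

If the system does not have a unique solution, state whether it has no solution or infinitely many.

Row-reduce the augmented matrix:
R1 ← R1 / (-6).
R2 ← R2 + 5·R1.
R3 ← R3 + 2·R1.
R4 ← R4 + 6·R1.
Swap R2 and R3.
R2 ← R2 / (-4).
R4 ← R4 − 5·R2.
R3 ← R3 / (13/6).
R1 ← R1 − 5/6·R3.
R2 ← R2 + 23/12·R3.
R4 ← R4 − 223/12·R3.
R4 ← R4 / (-1193/52).
R1 ← R1 + 19/13·R4.
R2 ← R2 − 89/52·R4.
R3 ← R3 − 15/13·R4.
Reading off the reduced rows gives x_1 = 5, x_2 = 3, x_3 = -4, x_4 = 0.

x_1 = 5, x_2 = 3, x_3 = -4, x_4 = 0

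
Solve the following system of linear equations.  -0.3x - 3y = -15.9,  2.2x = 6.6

x = 3, y = 5

Row-reduce the augmented matrix:
R1 ← R1 / (-3/10).
R2 ← R2 − 11/5·R1.
R2 ← R2 / (-22).
R1 ← R1 − 10·R2.
Reading off the reduced rows gives x = 3, y = 5.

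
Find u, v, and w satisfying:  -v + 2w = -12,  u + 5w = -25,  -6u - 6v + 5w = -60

Row-reduce the augmented matrix:
Swap R1 and R2.
R3 ← R3 + 6·R1.
R2 ← R2 / (-1).
R3 ← R3 + 6·R2.
R3 ← R3 / (23).
R1 ← R1 − 5·R3.
R2 ← R2 + 2·R3.
Reading off the reduced rows gives u = 5, v = 0, w = -6.

u = 5, v = 0, w = -6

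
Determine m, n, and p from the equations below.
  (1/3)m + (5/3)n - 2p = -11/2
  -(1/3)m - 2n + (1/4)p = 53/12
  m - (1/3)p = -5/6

m = -1/2, n = -2, p = 1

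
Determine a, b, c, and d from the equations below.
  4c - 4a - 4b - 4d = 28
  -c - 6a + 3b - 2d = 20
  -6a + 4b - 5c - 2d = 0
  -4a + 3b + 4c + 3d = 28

a = -1, b = 4, c = 6, d = -4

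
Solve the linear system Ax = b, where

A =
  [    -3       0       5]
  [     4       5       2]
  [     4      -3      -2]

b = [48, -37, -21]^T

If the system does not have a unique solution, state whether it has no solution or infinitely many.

x_1 = -6, x_2 = -5, x_3 = 6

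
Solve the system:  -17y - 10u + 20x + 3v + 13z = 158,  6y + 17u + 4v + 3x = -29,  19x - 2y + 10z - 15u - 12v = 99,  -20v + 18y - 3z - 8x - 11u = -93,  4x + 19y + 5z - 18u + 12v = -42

x = 4, y = -4, z = 0, u = -1, v = 0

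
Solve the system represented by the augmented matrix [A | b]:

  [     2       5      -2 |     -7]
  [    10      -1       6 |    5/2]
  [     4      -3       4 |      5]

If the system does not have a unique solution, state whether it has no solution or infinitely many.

no solution

Row-reduce:
R1 ← R1 / (2).
R2 ← R2 − 10·R1.
R3 ← R3 − 4·R1.
R2 ← R2 / (-26).
R1 ← R1 − 5/2·R2.
R3 ← R3 + 13·R2.
Row 3 reduces to 0 = 1/4, a contradiction. The system is inconsistent.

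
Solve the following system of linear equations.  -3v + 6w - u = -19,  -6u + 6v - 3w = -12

infinitely many solutions

Row-reduce:
R1 ← R1 / (-1).
R2 ← R2 + 6·R1.
R2 ← R2 / (24).
R1 ← R1 − 3·R2.
Rank is 2 with 3 unknowns, leaving w free.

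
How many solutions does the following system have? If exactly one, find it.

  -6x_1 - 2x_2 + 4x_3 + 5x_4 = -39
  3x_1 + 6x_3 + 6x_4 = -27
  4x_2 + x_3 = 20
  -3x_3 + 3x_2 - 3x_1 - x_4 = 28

x_1 = 1, x_2 = 6, x_3 = -4, x_4 = -1

Row-reduce the augmented matrix:
R1 ← R1 / (-6).
R2 ← R2 − 3·R1.
R4 ← R4 + 3·R1.
R2 ← R2 / (-1).
R1 ← R1 − 1/3·R2.
R3 ← R3 − 4·R2.
R4 ← R4 − 4·R2.
R3 ← R3 / (33).
R1 ← R1 − 2·R3.
R2 ← R2 + 8·R3.
R4 ← R4 − 27·R3.
R4 ← R4 / (59/22).
R1 ← R1 + 2/33·R4.
R2 ← R2 + 17/66·R4.
R3 ← R3 − 34/33·R4.
Reading off the reduced rows gives x_1 = 1, x_2 = 6, x_3 = -4, x_4 = -1.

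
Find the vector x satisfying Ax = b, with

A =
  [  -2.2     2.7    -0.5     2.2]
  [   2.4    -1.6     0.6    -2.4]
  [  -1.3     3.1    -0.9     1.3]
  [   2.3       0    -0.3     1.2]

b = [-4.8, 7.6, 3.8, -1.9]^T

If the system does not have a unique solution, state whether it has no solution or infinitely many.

x_1 = 1, x_2 = 2, x_3 = -6, x_4 = -5

Row-reduce the augmented matrix:
R1 ← R1 / (-11/5).
R2 ← R2 − 12/5·R1.
R3 ← R3 + 13/10·R1.
R4 ← R4 − 23/10·R1.
R2 ← R2 / (74/55).
R1 ← R1 + 27/22·R2.
R3 ← R3 − 331/220·R2.
R4 ← R4 − 621/220·R2.
R3 ← R3 / (-197/296).
R1 ← R1 − 41/148·R3.
R2 ← R2 − 3/74·R3.
R4 ← R4 + 1387/1480·R3.
R4 ← R4 / (7/2).
R1 ← R1 + 1·R4.
Reading off the reduced rows gives x_1 = 1, x_2 = 2, x_3 = -6, x_4 = -5.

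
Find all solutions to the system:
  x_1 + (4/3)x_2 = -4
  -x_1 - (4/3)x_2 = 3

Row-reduce:
R2 ← R2 + 1·R1.
Row 2 reduces to 0 = -1, a contradiction. The system is inconsistent.

no solution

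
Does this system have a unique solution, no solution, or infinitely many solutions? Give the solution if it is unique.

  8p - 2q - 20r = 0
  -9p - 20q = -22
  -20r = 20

p = -2, q = 2, r = -1

Row-reduce the augmented matrix:
R1 ← R1 / (8).
R2 ← R2 + 9·R1.
R2 ← R2 / (-89/4).
R1 ← R1 + 1/4·R2.
R3 ← R3 / (-20).
R1 ← R1 + 200/89·R3.
R2 ← R2 − 90/89·R3.
Reading off the reduced rows gives p = -2, q = 2, r = -1.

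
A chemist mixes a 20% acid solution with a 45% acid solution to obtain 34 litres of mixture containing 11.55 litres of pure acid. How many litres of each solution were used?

Let a = litres of solution A, b = litres of solution B.
  a + b = 34
  (1/5)a + (9/20)b = 231/20
Row-reduce the augmented matrix:
R2 ← R2 − 1/5·R1.
R2 ← R2 / (1/4).
R1 ← R1 − 1·R2.
Reading off the reduced rows gives a = 15, b = 19.

litres of solution A: 15, litres of solution B: 19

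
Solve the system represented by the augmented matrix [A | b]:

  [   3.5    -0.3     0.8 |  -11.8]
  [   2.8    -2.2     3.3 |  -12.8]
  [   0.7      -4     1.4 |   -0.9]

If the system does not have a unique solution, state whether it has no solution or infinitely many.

Row-reduce the augmented matrix:
R1 ← R1 / (7/2).
R2 ← R2 − 14/5·R1.
R3 ← R3 − 7/10·R1.
R2 ← R2 / (-49/25).
R1 ← R1 + 3/35·R2.
R3 ← R3 + 197/50·R2.
R3 ← R3 / (-115/28).
R1 ← R1 − 11/98·R3.
R2 ← R2 + 19/14·R3.
Reading off the reduced rows gives x_1 = -3, x_2 = -1, x_3 = -2.

x_1 = -3, x_2 = -1, x_3 = -2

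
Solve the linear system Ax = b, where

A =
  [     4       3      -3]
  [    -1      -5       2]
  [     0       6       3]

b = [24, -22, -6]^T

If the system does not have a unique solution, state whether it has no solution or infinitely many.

Row-reduce the augmented matrix:
R1 ← R1 / (4).
R2 ← R2 + 1·R1.
R2 ← R2 / (-17/4).
R1 ← R1 − 3/4·R2.
R3 ← R3 − 6·R2.
R3 ← R3 / (81/17).
R1 ← R1 + 9/17·R3.
R2 ← R2 + 5/17·R3.
Reading off the reduced rows gives x_1 = 0, x_2 = 2, x_3 = -6.

x_1 = 0, x_2 = 2, x_3 = -6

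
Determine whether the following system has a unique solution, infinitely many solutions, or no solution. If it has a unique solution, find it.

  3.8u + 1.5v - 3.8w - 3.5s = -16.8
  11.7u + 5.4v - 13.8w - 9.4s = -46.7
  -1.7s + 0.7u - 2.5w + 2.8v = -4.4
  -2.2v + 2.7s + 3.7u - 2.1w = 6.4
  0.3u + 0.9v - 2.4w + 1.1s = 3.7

u = 1, v = 3, w = 2, s = 5

Row-reduce the augmented matrix:
R1 ← R1 / (19/5).
R2 ← R2 − 117/10·R1.
R3 ← R3 − 7/10·R1.
R4 ← R4 − 37/10·R1.
R5 ← R5 − 3/10·R1.
R2 ← R2 / (297/380).
R1 ← R1 − 15/38·R2.
R3 ← R3 − 959/380·R2.
R4 ← R4 + 1391/380·R2.
R5 ← R5 − 297/380·R2.
R3 ← R3 / (4931/990).
R1 ← R1 − 2/33·R3.
R2 ← R2 + 266/99·R3.
R4 ← R4 + 8153/990·R3.
R4 ← R4 / (256007/73965).
R1 ← R1 + 22918/14793·R4.
R2 ← R2 + 5945/4931·R4.
R3 ← R3 + 16333/14793·R4.
R5 reduces to 0 = 0, so the extra equation is consistent.
Reading off the reduced rows gives u = 1, v = 3, w = 2, s = 5.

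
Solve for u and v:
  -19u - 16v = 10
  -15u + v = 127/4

Row-reduce the augmented matrix:
R1 ← R1 / (-19).
R2 ← R2 + 15·R1.
R2 ← R2 / (259/19).
R1 ← R1 − 16/19·R2.
Reading off the reduced rows gives u = -2, v = 7/4.

u = -2, v = 7/4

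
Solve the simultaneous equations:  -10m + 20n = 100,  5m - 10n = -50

Row-reduce:
R1 ← R1 / (-10).
R2 ← R2 − 5·R1.
Rank is 1 with 2 unknowns, leaving n free.

infinitely many solutions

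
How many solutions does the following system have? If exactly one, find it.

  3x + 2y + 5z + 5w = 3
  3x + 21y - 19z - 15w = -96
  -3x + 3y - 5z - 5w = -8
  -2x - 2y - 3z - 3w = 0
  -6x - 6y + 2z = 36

x = -5, y = -1, z = 0, w = 4

Row-reduce the augmented matrix:
R1 ← R1 / (3).
R2 ← R2 − 3·R1.
R3 ← R3 + 3·R1.
R4 ← R4 + 2·R1.
R5 ← R5 + 6·R1.
R2 ← R2 / (19).
R1 ← R1 − 2/3·R2.
R3 ← R3 − 5·R2.
R4 ← R4 + 2/3·R2.
R5 ← R5 + 2·R2.
R3 ← R3 / (120/19).
R1 ← R1 − 143/57·R3.
R2 ← R2 + 24/19·R3.
R4 ← R4 + 29/57·R3.
R5 ← R5 − 180/19·R3.
R4 ← R4 / (1/18).
R1 ← R1 − 5/18·R4.
R3 ← R3 − 5/6·R4.
R5 reduces to 0 = 0, so the extra equation is consistent.
Reading off the reduced rows gives x = -5, y = -1, z = 0, w = 4.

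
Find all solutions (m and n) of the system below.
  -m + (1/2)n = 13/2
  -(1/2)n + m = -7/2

no solution

Row-reduce:
R1 ← R1 / (-1).
R2 ← R2 − 1·R1.
Row 2 reduces to 0 = 3, a contradiction. The system is inconsistent.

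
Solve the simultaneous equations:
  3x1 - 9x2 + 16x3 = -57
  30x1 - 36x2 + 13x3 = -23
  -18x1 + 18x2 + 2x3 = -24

no solution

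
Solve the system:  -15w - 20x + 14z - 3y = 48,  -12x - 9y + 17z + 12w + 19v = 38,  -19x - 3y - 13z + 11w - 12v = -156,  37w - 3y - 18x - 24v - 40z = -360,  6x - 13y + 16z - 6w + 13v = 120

infinitely many solutions

Row-reduce:
R1 ← R1 / (-20).
R2 ← R2 + 12·R1.
R3 ← R3 + 19·R1.
R4 ← R4 + 18·R1.
R5 ← R5 − 6·R1.
R2 ← R2 / (-36/5).
R1 ← R1 − 3/20·R2.
R3 ← R3 + 3/20·R2.
R4 ← R4 + 3/10·R2.
R5 ← R5 + 139/10·R2.
R3 ← R3 / (-1271/48).
R1 ← R1 + 25/48·R3.
R2 ← R2 + 43/36·R3.
R4 ← R4 + 1271/24·R3.
R5 ← R5 − 259/72·R3.
Swap R4 and R5.
R4 ← R4 / (-181769/3813).
R1 ← R1 − 889/1271·R4.
R2 ← R2 + 15389/3813·R4.
R3 ← R3 + 1191/1271·R4.
Rank is 4 with 5 unknowns, leaving v free.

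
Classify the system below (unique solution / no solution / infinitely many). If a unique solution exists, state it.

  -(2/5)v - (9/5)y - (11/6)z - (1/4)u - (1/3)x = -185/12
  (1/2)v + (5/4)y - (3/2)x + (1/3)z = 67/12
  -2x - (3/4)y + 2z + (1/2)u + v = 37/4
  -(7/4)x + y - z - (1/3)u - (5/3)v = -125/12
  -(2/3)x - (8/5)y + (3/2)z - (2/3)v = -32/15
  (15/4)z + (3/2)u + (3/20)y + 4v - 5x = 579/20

no solution

Row-reduce:
R1 ← R1 / (-1/3).
R2 ← R2 + 3/2·R1.
R3 ← R3 + 2·R1.
R4 ← R4 + 7/4·R1.
R5 ← R5 + 2/3·R1.
R6 ← R6 + 5·R1.
R2 ← R2 / (187/20).
R1 ← R1 − 27/5·R2.
R3 ← R3 − 201/20·R2.
R4 ← R4 − 209/20·R2.
R5 ← R5 − 2·R2.
R6 ← R6 − 543/20·R2.
R3 ← R3 / (2823/748).
R1 ← R1 − 203/374·R3.
R2 ← R2 − 515/561·R3.
R4 ← R4 + 395/408·R3.
R5 ← R5 − 3737/1122·R3.
R6 ← R6 − 1183/187·R3.
R4 ← R4 / (-638/8469).
R1 ← R1 + 38/2823·R4.
R2 ← R2 + 610/8469·R4.
R3 ← R3 − 1183/5646·R4.
R5 ← R5 + 14855/33876·R4.
R6 ← R6 − 14855/22584·R4.
R5 ← R5 / (137501/13920).
R1 ← R1 − 9/116·R5.
R2 ← R2 − 213/116·R5.
R3 ← R3 + 2337/464·R5.
R4 ← R4 − 5849/232·R5.
R6 ← R6 + 137501/9280·R5.
Row 6 reduces to 0 = -2, a contradiction. The system is inconsistent.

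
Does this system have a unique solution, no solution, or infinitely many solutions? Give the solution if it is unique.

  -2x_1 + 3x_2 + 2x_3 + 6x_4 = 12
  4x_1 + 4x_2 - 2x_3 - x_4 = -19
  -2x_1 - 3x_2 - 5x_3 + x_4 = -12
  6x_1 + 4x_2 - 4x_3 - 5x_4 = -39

Row-reduce the augmented matrix:
R1 ← R1 / (-2).
R2 ← R2 − 4·R1.
R3 ← R3 + 2·R1.
R4 ← R4 − 6·R1.
R2 ← R2 / (10).
R1 ← R1 + 3/2·R2.
R3 ← R3 + 6·R2.
R4 ← R4 − 13·R2.
R3 ← R3 / (-29/5).
R1 ← R1 + 7/10·R3.
R2 ← R2 − 1/5·R3.
R4 ← R4 + 3/5·R3.
R4 ← R4 / (-85/58).
R1 ← R1 + 179/116·R4.
R2 ← R2 − 67/58·R4.
R3 ← R3 + 8/29·R4.
Reading off the reduced rows gives x_1 = 5, x_2 = -6, x_3 = 5, x_4 = 5.

x_1 = 5, x_2 = -6, x_3 = 5, x_4 = 5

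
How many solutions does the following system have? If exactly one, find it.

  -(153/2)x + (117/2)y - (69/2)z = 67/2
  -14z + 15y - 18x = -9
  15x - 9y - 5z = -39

no solution

Row-reduce:
R1 ← R1 / (-153/2).
R2 ← R2 + 18·R1.
R3 ← R3 − 15·R1.
R2 ← R2 / (21/17).
R1 ← R1 + 13/17·R2.
R3 ← R3 − 42/17·R2.
Row 3 reduces to 0 = 4/3, a contradiction. The system is inconsistent.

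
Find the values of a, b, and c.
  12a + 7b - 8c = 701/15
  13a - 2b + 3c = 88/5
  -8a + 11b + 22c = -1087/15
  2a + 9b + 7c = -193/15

Row-reduce the augmented matrix:
R1 ← R1 / (12).
R2 ← R2 − 13·R1.
R3 ← R3 + 8·R1.
R4 ← R4 − 2·R1.
R2 ← R2 / (-115/12).
R1 ← R1 − 7/12·R2.
R3 ← R3 − 47/3·R2.
R4 ← R4 − 47/6·R2.
R3 ← R3 / (822/23).
R1 ← R1 − 1/23·R3.
R2 ← R2 + 28/23·R3.
R4 ← R4 − 411/23·R3.
R4 reduces to 0 = 0, so the extra equation is consistent.
Reading off the reduced rows gives a = 2, b = 1/5, c = -8/3.

a = 2, b = 1/5, c = -8/3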